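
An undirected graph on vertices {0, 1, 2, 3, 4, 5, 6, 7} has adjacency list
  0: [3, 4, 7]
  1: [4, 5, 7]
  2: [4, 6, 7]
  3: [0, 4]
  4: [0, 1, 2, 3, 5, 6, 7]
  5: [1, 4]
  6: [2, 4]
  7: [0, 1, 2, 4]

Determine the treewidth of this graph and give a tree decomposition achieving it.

Treewidth 2.
One such decomposition:
Bags: B1 = {2, 4, 7}  B2 = {1, 4, 7}  B3 = {0, 4, 7}  B4 = {1, 4, 5}  B5 = {2, 4, 6}  B6 = {0, 3, 4}
Tree: B1–B2, B1–B3, B2–B4, B1–B5, B3–B6

The largest bag has 3 vertices, giving width 2; this decomposition certifies tw(G) ≤ 2. Conversely, {0, 3, 4} is a clique of size 3, and the vertices of any clique must share a bag in every tree decomposition; so some bag has ≥ 3 vertices and tw(G) ≥ 2. Therefore the treewidth is 2.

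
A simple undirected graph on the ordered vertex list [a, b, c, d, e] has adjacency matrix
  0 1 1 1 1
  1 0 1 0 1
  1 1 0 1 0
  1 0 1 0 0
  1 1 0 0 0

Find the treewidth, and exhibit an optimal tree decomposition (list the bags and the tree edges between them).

The largest bag has 3 vertices, giving width 2; this decomposition certifies tw(G) ≤ 2. Conversely, {a, b, e} is a clique of size 3, and the vertices of any clique must share a bag in every tree decomposition; so some bag has ≥ 3 vertices and tw(G) ≥ 2. The upper and lower bounds meet at 2, so that is the treewidth.

Treewidth 2.
Bags: B1 = {a, b, e}  B2 = {a, b, c}  B3 = {a, c, d}
Tree: B1–B2, B2–B3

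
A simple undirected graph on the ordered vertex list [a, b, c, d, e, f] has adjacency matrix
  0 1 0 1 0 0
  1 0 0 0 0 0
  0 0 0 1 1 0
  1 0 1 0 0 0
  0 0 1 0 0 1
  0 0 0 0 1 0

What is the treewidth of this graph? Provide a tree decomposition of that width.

Every bag has size at most 2, so the width is 2 − 1 = 1 and tw(G) ≤ 1. G has an edge, so its treewidth is at least 1. The upper and lower bounds meet at 1, so that is the treewidth.

Treewidth 1.
Bags: B1 = {e, f}  B2 = {c, e}  B3 = {c, d}  B4 = {a, d}  B5 = {a, b}
Tree: B1–B2, B2–B3, B3–B4, B4–B5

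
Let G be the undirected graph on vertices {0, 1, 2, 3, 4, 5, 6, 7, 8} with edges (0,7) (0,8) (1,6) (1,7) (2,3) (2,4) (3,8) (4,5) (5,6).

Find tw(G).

A width-2 tree decomposition is:
Bags: B1 = {0, 7, 8}  B2 = {3, 7, 8}  B3 = {2, 3, 7}  B4 = {2, 4, 7}  B5 = {4, 5, 7}  B6 = {5, 6, 7}  B7 = {1, 6, 7}
Tree: B1–B2, B2–B3, B3–B4, B4–B5, B5–B6, B6–B7
Every bag has size at most 3, so the width is 3 − 1 = 2 and tw(G) ≤ 2. The edges 7–0–8–3–2–4–5–6–1–7 form a cycle, so G is not a tree and its treewidth is at least 2. Combining the bounds, tw(G) = 2.

2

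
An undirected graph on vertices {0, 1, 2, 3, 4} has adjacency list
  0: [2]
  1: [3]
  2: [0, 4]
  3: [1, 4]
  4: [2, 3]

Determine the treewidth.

1

A width-1 tree decomposition is:
Bags: B1 = {1, 3}  B2 = {3, 4}  B3 = {2, 4}  B4 = {0, 2}
Tree: B1–B2, B2–B3, B3–B4
Each bag holds 2 vertices, so the decomposition has width 1, which upper-bounds the treewidth. G has an edge, so its treewidth is at least 1. Therefore the treewidth is 1.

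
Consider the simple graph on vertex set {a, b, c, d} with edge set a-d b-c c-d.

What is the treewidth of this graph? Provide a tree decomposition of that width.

Treewidth 1.
Bags: B1 = {b, c}  B2 = {c, d}  B3 = {a, d}
Tree: B1–B2, B2–B3

Each bag holds 2 vertices, so the decomposition has width 1, which upper-bounds the treewidth. Any graph with an edge has treewidth ≥ 1, and G has the edge b–c. Combining the bounds, tw(G) = 1.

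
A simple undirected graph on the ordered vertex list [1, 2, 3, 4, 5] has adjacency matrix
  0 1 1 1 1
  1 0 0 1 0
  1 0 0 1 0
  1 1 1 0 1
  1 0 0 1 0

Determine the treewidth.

2

A width-2 tree decomposition is:
Bags: B1 = {1, 2, 4}  B2 = {1, 3, 4}  B3 = {1, 4, 5}
Tree: B1–B2, B1–B3
Every bag has size at most 3, so the width is 3 − 1 = 2 and tw(G) ≤ 2. For the lower bound, the 3 vertices {1, 2, 4} are pairwise adjacent, and any tree decomposition puts a clique entirely inside one bag — forcing width ≥ 2. The upper and lower bounds meet at 2, so that is the treewidth.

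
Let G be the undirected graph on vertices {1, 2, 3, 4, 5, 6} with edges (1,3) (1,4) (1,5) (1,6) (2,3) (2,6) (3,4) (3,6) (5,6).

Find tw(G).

2

A width-2 tree decomposition is:
Bags: B1 = {2, 3, 6}  B2 = {1, 3, 6}  B3 = {1, 5, 6}  B4 = {1, 3, 4}
Tree: B1–B2, B2–B3, B2–B4
The largest bag has 3 vertices, giving width 2; this decomposition certifies tw(G) ≤ 2. On the other hand G contains the 3-clique {1, 3, 4}. A clique must lie in a single bag of any decomposition, so no decomposition can have width below 2. Combining the bounds, tw(G) = 2.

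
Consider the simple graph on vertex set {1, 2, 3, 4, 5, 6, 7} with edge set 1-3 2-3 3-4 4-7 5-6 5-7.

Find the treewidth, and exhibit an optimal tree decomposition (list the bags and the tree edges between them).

Treewidth 1.
Bags: B1 = {3, 4}  B2 = {4, 7}  B3 = {5, 7}  B4 = {2, 3}  B5 = {5, 6}  B6 = {1, 3}
Tree: B1–B2, B2–B3, B1–B4, B3–B5, B4–B6

The largest bag has 2 vertices, giving width 1; this decomposition certifies tw(G) ≤ 1. G has an edge, so its treewidth is at least 1. Combining the bounds, tw(G) = 1.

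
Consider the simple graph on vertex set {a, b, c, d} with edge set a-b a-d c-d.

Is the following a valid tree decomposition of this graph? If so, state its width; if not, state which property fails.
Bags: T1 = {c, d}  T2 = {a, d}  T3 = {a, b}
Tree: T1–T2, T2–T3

Yes; width 1.

Checking the three conditions: (i) the bags cover all of {a, b, c, d}; (ii) for each edge, some bag contains both endpoints; (iii) the bags containing any fixed vertex form a subtree. All hold, so the decomposition is valid with width 2 − 1 = 1.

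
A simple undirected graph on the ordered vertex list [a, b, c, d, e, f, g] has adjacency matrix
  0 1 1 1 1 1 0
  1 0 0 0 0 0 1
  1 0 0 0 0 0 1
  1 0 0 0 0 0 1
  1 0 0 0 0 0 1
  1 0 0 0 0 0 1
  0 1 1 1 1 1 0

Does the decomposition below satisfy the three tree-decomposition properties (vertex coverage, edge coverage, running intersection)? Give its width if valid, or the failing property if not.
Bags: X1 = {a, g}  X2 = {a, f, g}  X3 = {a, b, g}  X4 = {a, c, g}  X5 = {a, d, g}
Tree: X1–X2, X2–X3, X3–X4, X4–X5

No — vertex e appears in no bag.

A tree decomposition must satisfy three properties: every vertex lies in some bag; for every edge, both endpoints lie together in some bag; and for every vertex, the bags containing it form a connected subtree. Here vertex e appears in no bag, so the decomposition is invalid.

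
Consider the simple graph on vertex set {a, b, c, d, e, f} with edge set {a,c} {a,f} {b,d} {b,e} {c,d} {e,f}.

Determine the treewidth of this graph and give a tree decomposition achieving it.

Treewidth 2.
One optimal decomposition is:
Bags: B1 = {b, c, d}  B2 = {a, b, c}  B3 = {a, b, f}  B4 = {b, e, f}
Tree: B1–B2, B2–B3, B3–B4

Each bag holds 3 vertices, so the decomposition has width 2, which upper-bounds the treewidth. For the lower bound, G contains the cycle b–d–c–a–f–e–b, so G is not a forest; only forests have treewidth ≤ 1, hence tw(G) ≥ 2. Hence tw(G) = 2 exactly.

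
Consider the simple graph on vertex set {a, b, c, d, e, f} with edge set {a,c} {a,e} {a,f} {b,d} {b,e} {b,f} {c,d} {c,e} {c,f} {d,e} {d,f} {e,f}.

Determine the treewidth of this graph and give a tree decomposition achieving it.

Treewidth 3.
Bags: B1 = {b, d, e, f}  B2 = {c, d, e, f}  B3 = {a, c, e, f}
Tree: B1–B2, B2–B3

The largest bag has 4 vertices, giving width 3; this decomposition certifies tw(G) ≤ 3. On the other hand G contains the 4-clique {c, d, e, f}. A clique must lie in a single bag of any decomposition, so no decomposition can have width below 3. Hence tw(G) = 3 exactly.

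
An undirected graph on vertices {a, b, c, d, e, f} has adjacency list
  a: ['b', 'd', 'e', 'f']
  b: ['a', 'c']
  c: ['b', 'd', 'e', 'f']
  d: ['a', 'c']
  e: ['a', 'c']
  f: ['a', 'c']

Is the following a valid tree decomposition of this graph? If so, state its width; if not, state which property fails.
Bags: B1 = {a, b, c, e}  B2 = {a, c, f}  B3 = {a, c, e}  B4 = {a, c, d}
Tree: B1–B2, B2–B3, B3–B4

No — bags containing vertex e are not connected in the tree.

A tree decomposition must satisfy three properties: every vertex lies in some bag; for every edge, both endpoints lie together in some bag; and for every vertex, the bags containing it form a connected subtree. Here bags containing vertex e are not connected in the tree, so the decomposition is invalid.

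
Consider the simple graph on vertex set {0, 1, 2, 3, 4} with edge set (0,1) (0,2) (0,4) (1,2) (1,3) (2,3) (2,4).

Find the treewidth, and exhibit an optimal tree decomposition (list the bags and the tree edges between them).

Treewidth 2.
One such decomposition:
Bags: B1 = {0, 2, 4}  B2 = {0, 1, 2}  B3 = {1, 2, 3}
Tree: B1–B2, B2–B3

Every bag has size at most 3, so the width is 3 − 1 = 2 and tw(G) ≤ 2. For the lower bound, the 3 vertices {0, 1, 2} are pairwise adjacent, and any tree decomposition puts a clique entirely inside one bag — forcing width ≥ 2. Hence tw(G) = 2 exactly.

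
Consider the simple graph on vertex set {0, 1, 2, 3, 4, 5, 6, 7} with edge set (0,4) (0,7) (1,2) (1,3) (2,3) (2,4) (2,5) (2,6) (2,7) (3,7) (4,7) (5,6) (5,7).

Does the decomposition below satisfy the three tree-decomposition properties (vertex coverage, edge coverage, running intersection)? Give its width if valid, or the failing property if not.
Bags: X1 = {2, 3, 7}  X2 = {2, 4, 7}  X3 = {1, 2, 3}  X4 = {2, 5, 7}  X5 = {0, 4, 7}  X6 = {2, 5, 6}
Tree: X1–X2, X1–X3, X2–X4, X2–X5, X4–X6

Vertex coverage: the bags together contain {0, 1, 2, 3, 4, 5, 6, 7}, the full vertex set. Edge coverage: each edge of G has both endpoints in at least one bag. Running intersection: for every vertex, the bags containing it form a connected subtree. All three properties hold, so this is a valid tree decomposition of width max|bag| − 1 = 2, and hence tw(G) ≤ 2.

Yes; width 2.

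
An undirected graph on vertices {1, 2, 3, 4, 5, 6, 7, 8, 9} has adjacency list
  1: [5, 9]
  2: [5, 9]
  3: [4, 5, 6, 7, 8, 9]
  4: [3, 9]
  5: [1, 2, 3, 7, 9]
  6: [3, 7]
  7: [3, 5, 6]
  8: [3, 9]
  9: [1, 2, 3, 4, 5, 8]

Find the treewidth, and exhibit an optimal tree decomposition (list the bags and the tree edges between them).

Each bag holds 3 vertices, so the decomposition has width 2, which upper-bounds the treewidth. For the lower bound, the 3 vertices {1, 5, 9} are pairwise adjacent, and any tree decomposition puts a clique entirely inside one bag — forcing width ≥ 2. Therefore the treewidth is 2.

Treewidth 2.
One such decomposition:
Bags: B1 = {3, 6, 7}  B2 = {3, 5, 7}  B3 = {3, 5, 9}  B4 = {2, 5, 9}  B5 = {1, 5, 9}  B6 = {3, 4, 9}  B7 = {3, 8, 9}
Tree: B1–B2, B2–B3, B3–B4, B3–B5, B3–B6, B6–B7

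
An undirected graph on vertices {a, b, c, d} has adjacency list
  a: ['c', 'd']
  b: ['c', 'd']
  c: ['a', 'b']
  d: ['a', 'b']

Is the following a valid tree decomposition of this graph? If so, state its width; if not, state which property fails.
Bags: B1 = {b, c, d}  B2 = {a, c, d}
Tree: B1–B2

Yes; width 2.

Checking the three conditions: (i) the bags cover all of {a, b, c, d}; (ii) for each edge, some bag contains both endpoints; (iii) the bags containing any fixed vertex form a subtree. All hold, so the decomposition is valid with width 3 − 1 = 2.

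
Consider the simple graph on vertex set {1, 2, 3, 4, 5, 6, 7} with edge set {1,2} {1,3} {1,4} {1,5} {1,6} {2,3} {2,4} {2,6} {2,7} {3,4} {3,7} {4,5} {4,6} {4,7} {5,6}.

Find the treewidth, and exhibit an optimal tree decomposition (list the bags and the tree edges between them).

Treewidth 3.
Bags: B1 = {1, 4, 5, 6}  B2 = {1, 2, 4, 6}  B3 = {1, 2, 3, 4}  B4 = {2, 3, 4, 7}
Tree: B1–B2, B2–B3, B3–B4

Every bag has size at most 4, so the width is 4 − 1 = 3 and tw(G) ≤ 3. Conversely, {1, 2, 3, 4} is a clique of size 4, and the vertices of any clique must share a bag in every tree decomposition; so some bag has ≥ 4 vertices and tw(G) ≥ 3. Therefore the treewidth is 3.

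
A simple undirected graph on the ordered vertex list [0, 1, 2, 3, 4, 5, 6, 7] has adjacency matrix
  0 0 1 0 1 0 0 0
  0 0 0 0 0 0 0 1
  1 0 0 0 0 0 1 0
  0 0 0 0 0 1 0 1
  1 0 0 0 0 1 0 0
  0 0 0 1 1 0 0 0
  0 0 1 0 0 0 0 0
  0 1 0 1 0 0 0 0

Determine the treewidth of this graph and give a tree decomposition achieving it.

Treewidth 1.
One such decomposition:
Bags: B1 = {1, 7}  B2 = {3, 7}  B3 = {3, 5}  B4 = {4, 5}  B5 = {0, 4}  B6 = {0, 2}  B7 = {2, 6}
Tree: B1–B2, B2–B3, B3–B4, B4–B5, B5–B6, B6–B7

Every bag has size at most 2, so the width is 2 − 1 = 1 and tw(G) ≤ 1. Since G has at least one edge (e.g. 1–7), it is not an edgeless graph, so tw(G) ≥ 1. Therefore the treewidth is 1.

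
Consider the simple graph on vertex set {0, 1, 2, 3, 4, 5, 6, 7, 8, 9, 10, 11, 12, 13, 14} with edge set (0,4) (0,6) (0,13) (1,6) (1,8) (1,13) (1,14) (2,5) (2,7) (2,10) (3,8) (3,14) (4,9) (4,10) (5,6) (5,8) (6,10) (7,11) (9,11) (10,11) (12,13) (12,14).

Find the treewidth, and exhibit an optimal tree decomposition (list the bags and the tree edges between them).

The largest bag has 4 vertices, giving width 3; this decomposition certifies tw(G) ≤ 3. For the lower bound: the 4 vertex sets {7,9,11}, {2}, {10}, {0,4,5,6} are disjoint, each induces a connected subgraph, and every pair is joined by at least one edge of G. Contracting each set to a single vertex therefore yields K_{4} as a minor, and since treewidth is minor-monotone, tw(G) ≥ tw(K_{4}) = 3. Hence tw(G) = 3 exactly.

Treewidth 3.
One such decomposition:
Bags: B1 = {2, 7, 9, 11}  B2 = {2, 9, 10, 11}  B3 = {2, 4, 9, 10}  B4 = {2, 4, 5, 10}  B5 = {4, 5, 6, 10}  B6 = {0, 4, 5, 6}  B7 = {0, 5, 6, 8}  B8 = {0, 1, 6, 8}  B9 = {0, 1, 8, 13}  B10 = {1, 3, 8, 13}  B11 = {1, 3, 13, 14}  B12 = {3, 12, 13, 14}
Tree: B1–B2, B2–B3, B3–B4, B4–B5, B5–B6, B6–B7, B7–B8, B8–B9, B9–B10, B10–B11, B11–B12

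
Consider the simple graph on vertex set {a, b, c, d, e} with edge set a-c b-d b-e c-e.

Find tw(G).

1

A width-1 tree decomposition is:
Bags: B1 = {b, d}  B2 = {b, e}  B3 = {c, e}  B4 = {a, c}
Tree: B1–B2, B2–B3, B3–B4
The largest bag has 2 vertices, giving width 1; this decomposition certifies tw(G) ≤ 1. G has an edge, so its treewidth is at least 1. Therefore the treewidth is 1.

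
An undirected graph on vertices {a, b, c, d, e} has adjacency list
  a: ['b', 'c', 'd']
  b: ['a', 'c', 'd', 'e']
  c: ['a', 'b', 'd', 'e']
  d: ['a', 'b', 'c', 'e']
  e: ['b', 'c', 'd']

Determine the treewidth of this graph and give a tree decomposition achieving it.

Treewidth 3.
One such decomposition:
Bags: B1 = {a, b, c, d}  B2 = {b, c, d, e}
Tree: B1–B2

Every bag has size at most 4, so the width is 4 − 1 = 3 and tw(G) ≤ 3. For the lower bound, the 4 vertices {b, c, d, e} are pairwise adjacent, and any tree decomposition puts a clique entirely inside one bag — forcing width ≥ 3. Hence tw(G) = 3 exactly.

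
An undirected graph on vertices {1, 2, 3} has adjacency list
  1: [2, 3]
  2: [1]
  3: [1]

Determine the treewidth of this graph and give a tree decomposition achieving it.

Treewidth 1.
One such decomposition:
Bags: B1 = {1, 2}  B2 = {1, 3}
Tree: B1–B2

Each bag holds 2 vertices, so the decomposition has width 1, which upper-bounds the treewidth. Since G has at least one edge (e.g. 2–1), it is not an edgeless graph, so tw(G) ≥ 1. Therefore the treewidth is 1.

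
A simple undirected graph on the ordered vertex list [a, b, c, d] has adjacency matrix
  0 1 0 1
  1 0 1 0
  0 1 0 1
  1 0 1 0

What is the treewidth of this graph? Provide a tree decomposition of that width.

Treewidth 2.
One optimal decomposition is:
Bags: B1 = {a, c, d}  B2 = {a, b, c}
Tree: B1–B2

Each bag holds 3 vertices, so the decomposition has width 2, which upper-bounds the treewidth. The edges a–d–c–b–a form a cycle, so G is not a tree and its treewidth is at least 2. Combining the bounds, tw(G) = 2.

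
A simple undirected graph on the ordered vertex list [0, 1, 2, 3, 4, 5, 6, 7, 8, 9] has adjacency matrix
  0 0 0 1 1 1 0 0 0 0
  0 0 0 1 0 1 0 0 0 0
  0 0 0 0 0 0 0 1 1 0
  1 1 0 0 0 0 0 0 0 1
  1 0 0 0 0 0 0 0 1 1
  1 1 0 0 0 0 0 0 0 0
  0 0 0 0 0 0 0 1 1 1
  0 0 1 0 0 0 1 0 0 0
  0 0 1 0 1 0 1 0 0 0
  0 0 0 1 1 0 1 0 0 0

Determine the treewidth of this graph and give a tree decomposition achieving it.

Treewidth 2.
One optimal decomposition is:
Bags: B1 = {2, 6, 7}  B2 = {2, 6, 8}  B3 = {6, 8, 9}  B4 = {4, 8, 9}  B5 = {3, 4, 9}  B6 = {0, 3, 4}  B7 = {0, 1, 3}  B8 = {0, 1, 5}
Tree: B1–B2, B2–B3, B3–B4, B4–B5, B5–B6, B6–B7, B7–B8

Every bag has size at most 3, so the width is 3 − 1 = 2 and tw(G) ≤ 2. The edges 7–2–8–6–7 form a cycle, so G is not a tree and its treewidth is at least 2. Therefore the treewidth is 2.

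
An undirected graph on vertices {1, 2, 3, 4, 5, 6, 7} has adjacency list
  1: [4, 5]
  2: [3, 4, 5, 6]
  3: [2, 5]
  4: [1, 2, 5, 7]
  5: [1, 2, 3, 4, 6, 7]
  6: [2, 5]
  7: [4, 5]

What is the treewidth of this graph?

A width-2 tree decomposition is:
Bags: B1 = {2, 4, 5}  B2 = {1, 4, 5}  B3 = {2, 3, 5}  B4 = {4, 5, 7}  B5 = {2, 5, 6}
Tree: B1–B2, B1–B3, B1–B4, B3–B5
Each bag holds 3 vertices, so the decomposition has width 2, which upper-bounds the treewidth. On the other hand G contains the 3-clique {1, 4, 5}. A clique must lie in a single bag of any decomposition, so no decomposition can have width below 2. Combining the bounds, tw(G) = 2.

2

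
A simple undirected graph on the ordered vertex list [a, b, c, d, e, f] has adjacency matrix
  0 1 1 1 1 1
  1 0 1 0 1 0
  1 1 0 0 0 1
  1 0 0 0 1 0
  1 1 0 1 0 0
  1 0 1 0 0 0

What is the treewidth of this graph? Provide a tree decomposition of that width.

The largest bag has 3 vertices, giving width 2; this decomposition certifies tw(G) ≤ 2. For the lower bound, the 3 vertices {a, d, e} are pairwise adjacent, and any tree decomposition puts a clique entirely inside one bag — forcing width ≥ 2. Hence tw(G) = 2 exactly.

Treewidth 2.
One optimal decomposition is:
Bags: B1 = {a, c, f}  B2 = {a, b, c}  B3 = {a, b, e}  B4 = {a, d, e}
Tree: B1–B2, B2–B3, B3–B4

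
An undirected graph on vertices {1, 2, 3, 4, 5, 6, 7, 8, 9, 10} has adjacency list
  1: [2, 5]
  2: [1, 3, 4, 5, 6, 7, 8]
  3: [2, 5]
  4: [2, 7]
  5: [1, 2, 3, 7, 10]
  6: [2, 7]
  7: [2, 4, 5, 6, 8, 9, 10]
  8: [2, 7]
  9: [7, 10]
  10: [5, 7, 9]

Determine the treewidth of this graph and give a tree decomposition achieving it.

Treewidth 2.
Bags: B1 = {5, 7, 10}  B2 = {7, 9, 10}  B3 = {2, 5, 7}  B4 = {2, 4, 7}  B5 = {1, 2, 5}  B6 = {2, 7, 8}  B7 = {2, 3, 5}  B8 = {2, 6, 7}
Tree: B1–B2, B1–B3, B3–B4, B3–B5, B3–B6, B5–B7, B4–B8

Each bag holds 3 vertices, so the decomposition has width 2, which upper-bounds the treewidth. Conversely, {7, 9, 10} is a clique of size 3, and the vertices of any clique must share a bag in every tree decomposition; so some bag has ≥ 3 vertices and tw(G) ≥ 2. Combining the bounds, tw(G) = 2.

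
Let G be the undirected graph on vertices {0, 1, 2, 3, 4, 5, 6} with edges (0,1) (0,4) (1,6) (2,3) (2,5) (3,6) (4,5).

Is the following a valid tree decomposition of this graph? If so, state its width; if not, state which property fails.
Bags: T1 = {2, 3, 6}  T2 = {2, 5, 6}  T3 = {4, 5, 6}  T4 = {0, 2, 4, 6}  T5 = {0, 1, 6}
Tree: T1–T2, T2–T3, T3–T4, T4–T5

A tree decomposition must satisfy three properties: every vertex lies in some bag; for every edge, both endpoints lie together in some bag; and for every vertex, the bags containing it form a connected subtree. Here bags containing vertex 2 are not connected in the tree, so the decomposition is invalid.

No — bags containing vertex 2 are not connected in the tree.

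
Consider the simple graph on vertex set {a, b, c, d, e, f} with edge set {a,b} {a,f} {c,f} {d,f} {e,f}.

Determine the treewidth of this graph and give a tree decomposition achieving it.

Treewidth 1.
One such decomposition:
Bags: B1 = {a, f}  B2 = {a, b}  B3 = {c, f}  B4 = {d, f}  B5 = {e, f}
Tree: B1–B2, B1–B3, B1–B4, B1–B5

Every bag has size at most 2, so the width is 2 − 1 = 1 and tw(G) ≤ 1. G has an edge, so its treewidth is at least 1. The upper and lower bounds meet at 1, so that is the treewidth.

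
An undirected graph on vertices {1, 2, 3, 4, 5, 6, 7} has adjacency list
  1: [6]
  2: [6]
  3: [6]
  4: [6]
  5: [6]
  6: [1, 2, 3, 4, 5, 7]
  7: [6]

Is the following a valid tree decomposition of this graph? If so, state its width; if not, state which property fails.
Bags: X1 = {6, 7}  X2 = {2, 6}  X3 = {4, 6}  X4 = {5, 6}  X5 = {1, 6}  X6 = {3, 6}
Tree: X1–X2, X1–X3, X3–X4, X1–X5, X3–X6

Yes; width 1.

Every vertex of G appears in some bag (union = {1, 2, 3, 4, 5, 6, 7}); every edge is covered by a bag; and for each vertex v the set of bags containing v is connected in the bag tree. The decomposition is therefore valid. The largest bag has 2 vertices, so the width is 1.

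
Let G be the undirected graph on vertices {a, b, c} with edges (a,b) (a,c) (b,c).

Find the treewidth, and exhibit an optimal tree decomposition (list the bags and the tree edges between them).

Treewidth 2.
Bags: B1 = {a, b, c}
Tree: (single bag)

With just one bag of size 3, the width is 3 − 1 = 2, so tw(G) ≤ 2. For the lower bound, the 3 vertices {a, b, c} are pairwise adjacent, and any tree decomposition puts a clique entirely inside one bag — forcing width ≥ 2. Therefore the treewidth is 2.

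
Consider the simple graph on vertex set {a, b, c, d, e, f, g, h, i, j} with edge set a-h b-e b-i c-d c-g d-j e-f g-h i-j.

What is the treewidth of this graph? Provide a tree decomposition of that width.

The largest bag has 2 vertices, giving width 1; this decomposition certifies tw(G) ≤ 1. G has an edge, so its treewidth is at least 1. Therefore the treewidth is 1.

Treewidth 1.
One such decomposition:
Bags: B1 = {a, h}  B2 = {g, h}  B3 = {c, g}  B4 = {c, d}  B5 = {d, j}  B6 = {i, j}  B7 = {b, i}  B8 = {b, e}  B9 = {e, f}
Tree: B1–B2, B2–B3, B3–B4, B4–B5, B5–B6, B6–B7, B7–B8, B8–B9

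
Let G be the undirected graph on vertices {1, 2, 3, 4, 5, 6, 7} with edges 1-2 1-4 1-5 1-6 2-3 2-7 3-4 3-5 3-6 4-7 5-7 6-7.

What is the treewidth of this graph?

A width-3 tree decomposition is:
Bags: B1 = {1, 2, 3, 7}  B2 = {1, 3, 4, 7}  B3 = {1, 3, 5, 7}  B4 = {1, 3, 6, 7}
Tree: B1–B2, B2–B3, B3–B4
The largest bag has 4 vertices, giving width 3; this decomposition certifies tw(G) ≤ 3. For the lower bound: the 4 vertex sets {1,2}, {3,4}, {7}, {5} are disjoint, each induces a connected subgraph, and every pair is joined by at least one edge of G. Contracting each set to a single vertex therefore yields K_{4} as a minor, and since treewidth is minor-monotone, tw(G) ≥ tw(K_{4}) = 3. The upper and lower bounds meet at 3, so that is the treewidth.

3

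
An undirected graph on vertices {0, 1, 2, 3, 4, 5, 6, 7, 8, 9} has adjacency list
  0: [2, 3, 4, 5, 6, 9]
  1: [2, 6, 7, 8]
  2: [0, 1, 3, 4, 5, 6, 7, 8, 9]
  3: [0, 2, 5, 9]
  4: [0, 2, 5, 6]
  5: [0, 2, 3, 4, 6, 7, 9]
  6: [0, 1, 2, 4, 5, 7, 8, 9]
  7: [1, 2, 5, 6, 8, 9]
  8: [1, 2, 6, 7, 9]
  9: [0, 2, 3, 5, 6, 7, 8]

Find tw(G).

4

A width-4 tree decomposition is:
Bags: B1 = {0, 2, 5, 6, 9}  B2 = {2, 5, 6, 7, 9}  B3 = {0, 2, 3, 5, 9}  B4 = {2, 6, 7, 8, 9}  B5 = {1, 2, 6, 7, 8}  B6 = {0, 2, 4, 5, 6}
Tree: B1–B2, B1–B3, B2–B4, B4–B5, B1–B6
Every bag has size at most 5, so the width is 5 − 1 = 4 and tw(G) ≤ 4. On the other hand G contains the 5-clique {0, 2, 3, 5, 9}. A clique must lie in a single bag of any decomposition, so no decomposition can have width below 4. Combining the bounds, tw(G) = 4.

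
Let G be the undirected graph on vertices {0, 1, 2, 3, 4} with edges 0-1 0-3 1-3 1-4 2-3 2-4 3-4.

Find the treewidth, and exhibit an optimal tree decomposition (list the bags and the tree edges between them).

Treewidth 2.
Bags: B1 = {1, 3, 4}  B2 = {2, 3, 4}  B3 = {0, 1, 3}
Tree: B1–B2, B1–B3

Every bag has size at most 3, so the width is 3 − 1 = 2 and tw(G) ≤ 2. On the other hand G contains the 3-clique {0, 1, 3}. A clique must lie in a single bag of any decomposition, so no decomposition can have width below 2. The upper and lower bounds meet at 2, so that is the treewidth.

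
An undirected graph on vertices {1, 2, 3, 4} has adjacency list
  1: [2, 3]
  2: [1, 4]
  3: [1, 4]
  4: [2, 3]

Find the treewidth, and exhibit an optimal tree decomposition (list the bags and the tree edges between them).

The largest bag has 3 vertices, giving width 2; this decomposition certifies tw(G) ≤ 2. Since 1–2–4–3–1 is a cycle in G, G is not acyclic. Forests are exactly the graphs of treewidth ≤ 1, so tw(G) ≥ 2. Hence tw(G) = 2 exactly.

Treewidth 2.
One such decomposition:
Bags: B1 = {1, 2, 4}  B2 = {1, 3, 4}
Tree: B1–B2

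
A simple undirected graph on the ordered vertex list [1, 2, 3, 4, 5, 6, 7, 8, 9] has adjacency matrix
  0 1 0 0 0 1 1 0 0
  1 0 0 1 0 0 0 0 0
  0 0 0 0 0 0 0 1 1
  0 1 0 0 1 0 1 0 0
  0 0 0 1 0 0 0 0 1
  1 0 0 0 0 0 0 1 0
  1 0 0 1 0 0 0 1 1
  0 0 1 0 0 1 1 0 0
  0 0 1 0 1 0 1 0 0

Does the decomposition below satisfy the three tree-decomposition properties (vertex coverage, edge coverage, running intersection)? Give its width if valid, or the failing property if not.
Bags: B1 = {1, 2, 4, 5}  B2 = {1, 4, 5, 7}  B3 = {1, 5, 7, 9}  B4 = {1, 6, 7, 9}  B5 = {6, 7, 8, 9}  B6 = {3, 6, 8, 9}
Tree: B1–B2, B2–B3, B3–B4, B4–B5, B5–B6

Yes; width 3.

Vertex coverage: the bags together contain {1, 2, 3, 4, 5, 6, 7, 8, 9}, the full vertex set. Edge coverage: each edge of G has both endpoints in at least one bag. Running intersection: for every vertex, the bags containing it form a connected subtree. All three properties hold, so this is a valid tree decomposition of width max|bag| − 1 = 3, and hence tw(G) ≤ 3.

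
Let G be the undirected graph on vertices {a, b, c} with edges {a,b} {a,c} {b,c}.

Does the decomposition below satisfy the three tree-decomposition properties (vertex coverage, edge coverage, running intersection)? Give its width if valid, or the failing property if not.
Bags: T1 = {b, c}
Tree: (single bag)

A tree decomposition must satisfy three properties: every vertex lies in some bag; for every edge, both endpoints lie together in some bag; and for every vertex, the bags containing it form a connected subtree. Here vertex a appears in no bag, so the decomposition is invalid.

No — vertex a appears in no bag.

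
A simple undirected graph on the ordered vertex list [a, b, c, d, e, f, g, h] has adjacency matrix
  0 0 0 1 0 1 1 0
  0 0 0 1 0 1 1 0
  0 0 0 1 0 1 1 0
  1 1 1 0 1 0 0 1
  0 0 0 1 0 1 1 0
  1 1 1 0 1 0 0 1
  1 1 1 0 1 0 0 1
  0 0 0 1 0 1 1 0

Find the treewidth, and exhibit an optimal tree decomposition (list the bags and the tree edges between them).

Every bag has size at most 4, so the width is 4 − 1 = 3 and tw(G) ≤ 3. For the lower bound: the 4 vertex sets {c,g}, {f,h}, {d}, {e} are disjoint, each induces a connected subgraph, and every pair is joined by at least one edge of G. Contracting each set to a single vertex therefore yields K_{4} as a minor, and since treewidth is minor-monotone, tw(G) ≥ tw(K_{4}) = 3. Therefore the treewidth is 3.

Treewidth 3.
One such decomposition:
Bags: B1 = {c, d, f, g}  B2 = {d, f, g, h}  B3 = {d, e, f, g}  B4 = {b, d, f, g}  B5 = {a, d, f, g}
Tree: B1–B2, B2–B3, B3–B4, B4–B5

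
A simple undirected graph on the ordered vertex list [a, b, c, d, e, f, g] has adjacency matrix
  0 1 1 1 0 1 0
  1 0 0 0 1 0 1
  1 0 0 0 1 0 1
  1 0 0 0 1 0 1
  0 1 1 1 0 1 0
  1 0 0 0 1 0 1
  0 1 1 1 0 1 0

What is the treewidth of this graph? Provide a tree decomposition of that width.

The largest bag has 4 vertices, giving width 3; this decomposition certifies tw(G) ≤ 3. For the lower bound: the 4 vertex sets {a,f}, {c,e}, {g}, {b} are disjoint, each induces a connected subgraph, and every pair is joined by at least one edge of G. Contracting each set to a single vertex therefore yields K_{4} as a minor, and since treewidth is minor-monotone, tw(G) ≥ tw(K_{4}) = 3. Combining the bounds, tw(G) = 3.

Treewidth 3.
Bags: B1 = {a, e, f, g}  B2 = {a, c, e, g}  B3 = {a, b, e, g}  B4 = {a, d, e, g}
Tree: B1–B2, B2–B3, B3–B4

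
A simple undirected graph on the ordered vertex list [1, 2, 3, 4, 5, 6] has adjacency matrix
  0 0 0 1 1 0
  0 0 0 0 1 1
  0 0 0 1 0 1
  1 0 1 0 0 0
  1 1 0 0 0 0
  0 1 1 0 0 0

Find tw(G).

A width-2 tree decomposition is:
Bags: B1 = {3, 4, 6}  B2 = {1, 4, 6}  B3 = {1, 5, 6}  B4 = {2, 5, 6}
Tree: B1–B2, B2–B3, B3–B4
Each bag holds 3 vertices, so the decomposition has width 2, which upper-bounds the treewidth. Since 6–3–4–1–5–2–6 is a cycle in G, G is not acyclic. Forests are exactly the graphs of treewidth ≤ 1, so tw(G) ≥ 2. Combining the bounds, tw(G) = 2.

2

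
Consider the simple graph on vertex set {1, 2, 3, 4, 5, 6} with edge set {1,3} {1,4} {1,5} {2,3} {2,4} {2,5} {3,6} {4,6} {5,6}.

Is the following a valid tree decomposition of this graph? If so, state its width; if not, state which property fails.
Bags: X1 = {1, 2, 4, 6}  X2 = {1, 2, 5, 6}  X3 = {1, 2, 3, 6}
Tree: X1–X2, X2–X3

Yes; width 3.

Vertex coverage: the bags together contain {1, 2, 3, 4, 5, 6}, the full vertex set. Edge coverage: each edge of G has both endpoints in at least one bag. Running intersection: for every vertex, the bags containing it form a connected subtree. All three properties hold, so this is a valid tree decomposition of width max|bag| − 1 = 3, and hence tw(G) ≤ 3.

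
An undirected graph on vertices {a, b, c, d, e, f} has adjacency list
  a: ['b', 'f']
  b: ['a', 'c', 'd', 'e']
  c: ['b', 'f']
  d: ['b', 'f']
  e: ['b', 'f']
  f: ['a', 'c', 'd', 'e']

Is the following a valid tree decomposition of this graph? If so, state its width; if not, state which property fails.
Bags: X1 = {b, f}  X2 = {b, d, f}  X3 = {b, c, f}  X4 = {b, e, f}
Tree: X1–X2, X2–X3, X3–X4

No — vertex a appears in no bag.

A tree decomposition must satisfy three properties: every vertex lies in some bag; for every edge, both endpoints lie together in some bag; and for every vertex, the bags containing it form a connected subtree. Here vertex a appears in no bag, so the decomposition is invalid.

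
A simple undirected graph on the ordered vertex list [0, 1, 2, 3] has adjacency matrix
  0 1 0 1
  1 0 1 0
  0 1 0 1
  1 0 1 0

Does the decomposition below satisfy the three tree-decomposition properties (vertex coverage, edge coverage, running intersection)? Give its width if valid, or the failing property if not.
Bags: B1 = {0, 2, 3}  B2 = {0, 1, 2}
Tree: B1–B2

Checking the three conditions: (i) the bags cover all of {0, 1, 2, 3}; (ii) for each edge, some bag contains both endpoints; (iii) the bags containing any fixed vertex form a subtree. All hold, so the decomposition is valid with width 3 − 1 = 2.

Yes; width 2.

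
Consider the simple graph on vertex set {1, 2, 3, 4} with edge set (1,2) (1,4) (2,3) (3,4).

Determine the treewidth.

2

A width-2 tree decomposition is:
Bags: B1 = {1, 3, 4}  B2 = {1, 2, 3}
Tree: B1–B2
The largest bag has 3 vertices, giving width 2; this decomposition certifies tw(G) ≤ 2. For the lower bound, G contains the cycle 1–4–3–2–1, so G is not a forest; only forests have treewidth ≤ 1, hence tw(G) ≥ 2. Hence tw(G) = 2 exactly.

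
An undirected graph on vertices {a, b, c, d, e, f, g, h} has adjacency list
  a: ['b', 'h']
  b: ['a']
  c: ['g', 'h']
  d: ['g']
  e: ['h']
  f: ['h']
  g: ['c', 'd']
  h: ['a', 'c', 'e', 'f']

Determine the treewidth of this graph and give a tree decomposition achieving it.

The largest bag has 2 vertices, giving width 1; this decomposition certifies tw(G) ≤ 1. Any graph with an edge has treewidth ≥ 1, and G has the edge e–h. Hence tw(G) = 1 exactly.

Treewidth 1.
Bags: B1 = {e, h}  B2 = {f, h}  B3 = {a, h}  B4 = {a, b}  B5 = {c, h}  B6 = {c, g}  B7 = {d, g}
Tree: B1–B2, B2–B3, B3–B4, B3–B5, B5–B6, B6–B7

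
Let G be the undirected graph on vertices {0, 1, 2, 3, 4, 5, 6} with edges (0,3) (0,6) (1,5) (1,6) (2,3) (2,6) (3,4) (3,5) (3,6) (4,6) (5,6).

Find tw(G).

2

A width-2 tree decomposition is:
Bags: B1 = {2, 3, 6}  B2 = {0, 3, 6}  B3 = {3, 5, 6}  B4 = {1, 5, 6}  B5 = {3, 4, 6}
Tree: B1–B2, B1–B3, B3–B4, B3–B5
Each bag holds 3 vertices, so the decomposition has width 2, which upper-bounds the treewidth. On the other hand G contains the 3-clique {1, 5, 6}. A clique must lie in a single bag of any decomposition, so no decomposition can have width below 2. The upper and lower bounds meet at 2, so that is the treewidth.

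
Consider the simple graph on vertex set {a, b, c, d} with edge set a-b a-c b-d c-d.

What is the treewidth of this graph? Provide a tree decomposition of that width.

Treewidth 2.
Bags: B1 = {a, b, c}  B2 = {b, c, d}
Tree: B1–B2

The largest bag has 3 vertices, giving width 2; this decomposition certifies tw(G) ≤ 2. For the lower bound, G contains the cycle b–a–c–d–b, so G is not a forest; only forests have treewidth ≤ 1, hence tw(G) ≥ 2. Hence tw(G) = 2 exactly.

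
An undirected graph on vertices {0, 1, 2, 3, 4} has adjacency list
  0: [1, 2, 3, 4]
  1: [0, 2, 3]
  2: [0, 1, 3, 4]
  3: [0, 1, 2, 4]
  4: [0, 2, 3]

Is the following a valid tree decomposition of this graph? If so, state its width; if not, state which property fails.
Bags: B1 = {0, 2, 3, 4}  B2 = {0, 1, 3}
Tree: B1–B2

A tree decomposition must satisfy three properties: every vertex lies in some bag; for every edge, both endpoints lie together in some bag; and for every vertex, the bags containing it form a connected subtree. Here edge (2,1) lies in no bag, so the decomposition is invalid.

No — edge (2,1) lies in no bag.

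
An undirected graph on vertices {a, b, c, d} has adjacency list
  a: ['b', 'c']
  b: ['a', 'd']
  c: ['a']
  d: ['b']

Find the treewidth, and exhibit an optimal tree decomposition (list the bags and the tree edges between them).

The largest bag has 2 vertices, giving width 1; this decomposition certifies tw(G) ≤ 1. Any graph with an edge has treewidth ≥ 1, and G has the edge c–a. The upper and lower bounds meet at 1, so that is the treewidth.

Treewidth 1.
One such decomposition:
Bags: B1 = {a, c}  B2 = {a, b}  B3 = {b, d}
Tree: B1–B2, B2–B3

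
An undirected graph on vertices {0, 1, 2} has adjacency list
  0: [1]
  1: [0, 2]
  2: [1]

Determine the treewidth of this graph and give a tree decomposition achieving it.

Every bag has size at most 2, so the width is 2 − 1 = 1 and tw(G) ≤ 1. G has an edge, so its treewidth is at least 1. The upper and lower bounds meet at 1, so that is the treewidth.

Treewidth 1.
Bags: B1 = {0, 1}  B2 = {1, 2}
Tree: B1–B2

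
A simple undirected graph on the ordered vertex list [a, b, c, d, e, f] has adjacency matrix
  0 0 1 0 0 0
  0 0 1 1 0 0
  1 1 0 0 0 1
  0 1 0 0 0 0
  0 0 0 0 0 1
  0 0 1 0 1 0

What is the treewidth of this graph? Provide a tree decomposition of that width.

Treewidth 1.
One such decomposition:
Bags: B1 = {c, f}  B2 = {e, f}  B3 = {b, c}  B4 = {b, d}  B5 = {a, c}
Tree: B1–B2, B1–B3, B3–B4, B3–B5

The largest bag has 2 vertices, giving width 1; this decomposition certifies tw(G) ≤ 1. G has an edge, so its treewidth is at least 1. Therefore the treewidth is 1.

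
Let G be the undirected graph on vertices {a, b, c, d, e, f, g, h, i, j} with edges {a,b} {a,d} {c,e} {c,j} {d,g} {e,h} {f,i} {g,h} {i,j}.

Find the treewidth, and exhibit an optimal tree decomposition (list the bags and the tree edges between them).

Treewidth 1.
Bags: B1 = {a, b}  B2 = {a, d}  B3 = {d, g}  B4 = {g, h}  B5 = {e, h}  B6 = {c, e}  B7 = {c, j}  B8 = {i, j}  B9 = {f, i}
Tree: B1–B2, B2–B3, B3–B4, B4–B5, B5–B6, B6–B7, B7–B8, B8–B9

Each bag holds 2 vertices, so the decomposition has width 1, which upper-bounds the treewidth. G has an edge, so its treewidth is at least 1. The upper and lower bounds meet at 1, so that is the treewidth.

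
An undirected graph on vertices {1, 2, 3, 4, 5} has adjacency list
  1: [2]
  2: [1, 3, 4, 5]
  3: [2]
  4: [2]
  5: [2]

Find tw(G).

1

A width-1 tree decomposition is:
Bags: B1 = {2, 4}  B2 = {1, 2}  B3 = {2, 5}  B4 = {2, 3}
Tree: B1–B2, B2–B3, B1–B4
Each bag holds 2 vertices, so the decomposition has width 1, which upper-bounds the treewidth. Since G has at least one edge (e.g. 4–2), it is not an edgeless graph, so tw(G) ≥ 1. Combining the bounds, tw(G) = 1.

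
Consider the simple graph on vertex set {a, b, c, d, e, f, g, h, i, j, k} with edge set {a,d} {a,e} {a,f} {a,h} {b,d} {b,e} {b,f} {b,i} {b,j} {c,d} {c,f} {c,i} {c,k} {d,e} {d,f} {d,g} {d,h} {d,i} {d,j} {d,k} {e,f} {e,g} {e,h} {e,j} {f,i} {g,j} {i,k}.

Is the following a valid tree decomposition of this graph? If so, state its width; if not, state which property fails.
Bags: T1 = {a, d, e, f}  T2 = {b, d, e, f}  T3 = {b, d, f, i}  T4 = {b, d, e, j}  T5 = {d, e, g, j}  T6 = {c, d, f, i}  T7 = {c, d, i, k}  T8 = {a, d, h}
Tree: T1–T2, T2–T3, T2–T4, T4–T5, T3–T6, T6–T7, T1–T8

A tree decomposition must satisfy three properties: every vertex lies in some bag; for every edge, both endpoints lie together in some bag; and for every vertex, the bags containing it form a connected subtree. Here edge (e,h) lies in no bag, so the decomposition is invalid.

No — edge (e,h) lies in no bag.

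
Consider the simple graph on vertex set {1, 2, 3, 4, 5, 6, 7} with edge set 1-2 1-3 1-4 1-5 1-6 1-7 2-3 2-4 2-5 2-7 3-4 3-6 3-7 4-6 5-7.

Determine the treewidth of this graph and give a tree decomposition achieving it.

Treewidth 3.
Bags: B1 = {1, 2, 5, 7}  B2 = {1, 2, 3, 7}  B3 = {1, 2, 3, 4}  B4 = {1, 3, 4, 6}
Tree: B1–B2, B2–B3, B3–B4

Each bag holds 4 vertices, so the decomposition has width 3, which upper-bounds the treewidth. Conversely, {1, 2, 3, 4} is a clique of size 4, and the vertices of any clique must share a bag in every tree decomposition; so some bag has ≥ 4 vertices and tw(G) ≥ 3. Therefore the treewidth is 3.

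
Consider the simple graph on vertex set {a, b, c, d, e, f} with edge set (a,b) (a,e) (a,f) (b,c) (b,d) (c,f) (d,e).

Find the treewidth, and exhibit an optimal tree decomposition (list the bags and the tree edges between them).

Treewidth 2.
Bags: B1 = {a, d, e}  B2 = {a, b, d}  B3 = {a, b, f}  B4 = {b, c, f}
Tree: B1–B2, B2–B3, B3–B4

The largest bag has 3 vertices, giving width 2; this decomposition certifies tw(G) ≤ 2. The edges e–d–b–a–e form a cycle, so G is not a tree and its treewidth is at least 2. Hence tw(G) = 2 exactly.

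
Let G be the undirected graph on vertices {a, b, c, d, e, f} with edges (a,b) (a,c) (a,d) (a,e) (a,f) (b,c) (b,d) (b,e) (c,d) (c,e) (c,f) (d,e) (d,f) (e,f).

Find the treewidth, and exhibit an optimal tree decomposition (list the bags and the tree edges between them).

Treewidth 4.
Bags: B1 = {a, b, c, d, e}  B2 = {a, c, d, e, f}
Tree: B1–B2

Each bag holds 5 vertices, so the decomposition has width 4, which upper-bounds the treewidth. Conversely, {a, c, d, e, f} is a clique of size 5, and the vertices of any clique must share a bag in every tree decomposition; so some bag has ≥ 5 vertices and tw(G) ≥ 4. Therefore the treewidth is 4.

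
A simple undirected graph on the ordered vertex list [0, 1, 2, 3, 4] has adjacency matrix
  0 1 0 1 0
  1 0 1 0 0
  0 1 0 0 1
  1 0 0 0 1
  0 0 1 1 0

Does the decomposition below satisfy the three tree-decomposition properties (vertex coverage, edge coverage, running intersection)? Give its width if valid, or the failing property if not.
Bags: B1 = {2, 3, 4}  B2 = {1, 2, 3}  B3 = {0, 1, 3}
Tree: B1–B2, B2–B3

Vertex coverage: the bags together contain {0, 1, 2, 3, 4}, the full vertex set. Edge coverage: each edge of G has both endpoints in at least one bag. Running intersection: for every vertex, the bags containing it form a connected subtree. All three properties hold, so this is a valid tree decomposition of width max|bag| − 1 = 2, and hence tw(G) ≤ 2.

Yes; width 2.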